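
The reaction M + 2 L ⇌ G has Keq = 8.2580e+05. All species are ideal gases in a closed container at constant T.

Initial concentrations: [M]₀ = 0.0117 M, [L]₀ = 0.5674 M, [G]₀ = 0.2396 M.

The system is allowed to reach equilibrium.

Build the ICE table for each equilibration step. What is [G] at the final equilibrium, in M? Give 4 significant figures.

Q₀ = 63.61 vs Keq = 8.2580e+05 ⇒ Q<K, forward
Step 1:
                    M           L           G
  I            0.0117      0.5674      0.2396
  C           -0.0117     -0.0234      0.0117
  E        1.0283e-06       0.544      0.2513
  solve Keq expr → x = 0.0117; check Q = 8.2580e+05

[G]_eq = 0.2513 M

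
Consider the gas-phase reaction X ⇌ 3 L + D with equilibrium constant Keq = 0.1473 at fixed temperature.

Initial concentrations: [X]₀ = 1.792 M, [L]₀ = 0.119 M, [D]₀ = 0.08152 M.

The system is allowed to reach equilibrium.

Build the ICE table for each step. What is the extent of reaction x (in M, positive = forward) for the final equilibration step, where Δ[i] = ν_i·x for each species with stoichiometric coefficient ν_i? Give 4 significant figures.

x = 0.2531 M

Q₀ = 7.6660e-05 vs Keq = 0.1473 ⇒ Q<K, forward
Step 1:
                    X           L           D
  Initial       1.792       0.119     0.08152
  Change      -0.2531      0.7593      0.2531
  Equil         1.539      0.8783      0.3346
  solve Keq expr → x = 0.2531; check Q = 0.1473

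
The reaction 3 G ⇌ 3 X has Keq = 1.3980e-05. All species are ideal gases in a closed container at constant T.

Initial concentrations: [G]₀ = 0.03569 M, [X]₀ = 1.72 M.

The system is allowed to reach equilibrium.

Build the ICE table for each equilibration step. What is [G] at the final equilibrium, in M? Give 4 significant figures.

[G]_eq = 1.714 M

Q₀ = 1.1193e+05 vs Keq = 1.3980e-05 ⇒ Q>K, reverse
Step 1:
                   G          X
  init       0.03569       1.72
  Δ            1.679     -1.679
  eq           1.714     0.0413
  solve Keq expr → x = -0.5596; check Q = 1.3980e-05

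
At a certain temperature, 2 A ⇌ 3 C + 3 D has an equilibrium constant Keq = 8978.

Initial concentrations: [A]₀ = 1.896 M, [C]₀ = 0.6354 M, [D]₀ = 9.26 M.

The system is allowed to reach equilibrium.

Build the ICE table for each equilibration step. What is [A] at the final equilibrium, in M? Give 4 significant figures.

[A]_eq = 1.006 M

Q₀ = 56.66 vs Keq = 8978 ⇒ Q<K, forward
Step 1:
                    A           C           D
  Initial       1.896      0.6354        9.26
  Change      -0.8897       1.335       1.335
  Equil         1.006        1.97       10.59
  solve Keq expr → x = 0.4449; check Q = 8978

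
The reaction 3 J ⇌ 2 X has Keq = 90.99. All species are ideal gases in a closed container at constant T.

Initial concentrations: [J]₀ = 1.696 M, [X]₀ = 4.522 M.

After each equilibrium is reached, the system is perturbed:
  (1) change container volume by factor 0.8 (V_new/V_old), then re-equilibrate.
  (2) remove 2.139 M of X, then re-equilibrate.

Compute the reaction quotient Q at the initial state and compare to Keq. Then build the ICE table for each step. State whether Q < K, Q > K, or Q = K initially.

Q₀ = 4.192; Q < K (proceeds forward)

Q₀ = 4.192 vs Keq = 90.99 ⇒ Q<K, forward
Step 1:
                   J          X
  Initial      1.696      4.522
  Change      -1.028     0.6854
  Equil        0.668      5.207
  solve Keq expr → x = 0.3427; check Q = 90.99
Then change container volume by factor 0.8 (V_new/V_old).
Step 2:
                   J          X
  Initial     0.8349      6.509
  Change    -0.05685     0.0379
  Equil       0.7781      6.547
  solve Keq expr → x = 0.01895; check Q = 90.99
Then remove 2.139 M of X.
Step 3:
                   J          X
  Initial     0.7781      4.408
  Change     -0.1702     0.1134
  Equil       0.6079      4.522
  solve Keq expr → x = 0.05672; check Q = 90.99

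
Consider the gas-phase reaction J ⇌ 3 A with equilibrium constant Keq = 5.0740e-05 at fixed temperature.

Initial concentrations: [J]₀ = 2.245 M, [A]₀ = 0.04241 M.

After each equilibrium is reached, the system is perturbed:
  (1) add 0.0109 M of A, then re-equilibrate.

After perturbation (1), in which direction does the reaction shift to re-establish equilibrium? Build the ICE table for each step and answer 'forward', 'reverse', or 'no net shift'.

Direction: reverse

Q₀ = 3.3977e-05 vs Keq = 5.0740e-05 ⇒ Q<K, forward
Step 1:
                    J           A
  I             2.245     0.04241
  C         -0.002017    0.006051
  E             2.243     0.04846
  solve Keq expr → x = 0.002017; check Q = 5.0740e-05
Then add 0.0109 M of A.
Step 2:
                    J           A
  I             2.243     0.05936
  C          0.003625    -0.01087
  E             2.247     0.04849
  solve Keq expr → x = -0.003625; check Q = 5.0740e-05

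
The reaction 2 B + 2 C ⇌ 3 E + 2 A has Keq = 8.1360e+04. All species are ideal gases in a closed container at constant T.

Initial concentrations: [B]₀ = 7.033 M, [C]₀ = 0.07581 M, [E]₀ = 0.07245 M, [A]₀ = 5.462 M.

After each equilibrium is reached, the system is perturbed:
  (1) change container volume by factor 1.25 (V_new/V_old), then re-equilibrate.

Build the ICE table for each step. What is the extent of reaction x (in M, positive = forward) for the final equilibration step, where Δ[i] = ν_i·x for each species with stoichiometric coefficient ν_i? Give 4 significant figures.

x = 9.4162e-06 M

Q₀ = 0.03991 vs Keq = 8.1360e+04 ⇒ Q<K, forward
Step 1:
                  B         C         E         A
  I           7.033   0.07581   0.07245     5.462
  C        -0.07559  -0.07559    0.1134   0.07559
  E           6.957 2.2353e-04    0.1858     5.538
  solve Keq expr → x = 0.03779; check Q = 8.1360e+04
Then change container volume by factor 1.25 (V_new/V_old).
Step 2:
                  B         C         E         A
  I           5.566 1.7883e-04    0.1487      4.43
  C       -1.8832e-05 -1.8832e-05 2.8248e-05 1.8832e-05
  E           5.566 1.5999e-04    0.1487      4.43
  solve Keq expr → x = 9.4162e-06; check Q = 8.1360e+04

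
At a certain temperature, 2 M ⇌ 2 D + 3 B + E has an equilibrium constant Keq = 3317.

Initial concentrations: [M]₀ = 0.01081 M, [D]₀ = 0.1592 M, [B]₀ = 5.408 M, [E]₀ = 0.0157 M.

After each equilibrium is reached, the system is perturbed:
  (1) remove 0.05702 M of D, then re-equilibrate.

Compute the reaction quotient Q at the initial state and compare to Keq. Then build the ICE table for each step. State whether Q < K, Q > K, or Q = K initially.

Q₀ = 538.6; Q < K (proceeds forward)

Q₀ = 538.6 vs Keq = 3317 ⇒ Q<K, forward
Step 1:
                  M         D         B         E
  Initial   0.01081    0.1592     5.408    0.0157
  Change  -0.005877  0.005877  0.008815  0.002938
  Equil    0.004933    0.1651     5.417   0.01864
  solve Keq expr → x = 0.002938; check Q = 3317
Then remove 0.05702 M of D.
Step 2:
                  M         D         B         E
  Initial  0.004933    0.1081     5.417   0.01864
  Change  -0.001585  0.001585  0.002378 7.9274e-04
  Equil    0.003348    0.1096     5.419   0.01943
  solve Keq expr → x = 7.9274e-04; check Q = 3317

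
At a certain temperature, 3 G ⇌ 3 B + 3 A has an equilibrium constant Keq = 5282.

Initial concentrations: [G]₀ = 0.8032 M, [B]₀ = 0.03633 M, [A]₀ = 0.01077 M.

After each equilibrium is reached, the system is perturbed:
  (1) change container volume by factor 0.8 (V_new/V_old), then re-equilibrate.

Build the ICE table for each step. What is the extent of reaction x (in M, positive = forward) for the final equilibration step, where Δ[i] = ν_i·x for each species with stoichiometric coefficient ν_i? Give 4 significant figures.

x = -0.00336 M

Q₀ = 1.1560e-10 vs Keq = 5282 ⇒ Q<K, forward
Step 1:
                   G          B          A
  init        0.8032    0.03633    0.01077
  Δ          -0.7673     0.7673     0.7673
  eq          0.0359     0.8036     0.7781
  solve Keq expr → x = 0.2558; check Q = 5282
Then change container volume by factor 0.8 (V_new/V_old).
Step 2:
                   G          B          A
  init       0.04488      1.005     0.9726
  Δ          0.01008   -0.01008   -0.01008
  eq         0.05496     0.9945     0.9625
  solve Keq expr → x = -0.00336; check Q = 5282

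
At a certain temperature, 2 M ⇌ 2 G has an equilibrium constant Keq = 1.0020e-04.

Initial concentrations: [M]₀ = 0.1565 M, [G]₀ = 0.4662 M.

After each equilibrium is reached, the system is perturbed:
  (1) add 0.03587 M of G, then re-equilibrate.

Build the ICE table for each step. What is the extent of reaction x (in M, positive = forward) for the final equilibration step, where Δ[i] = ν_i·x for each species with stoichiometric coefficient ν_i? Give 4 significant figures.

Q₀ = 8.874 vs Keq = 1.0020e-04 ⇒ Q>K, reverse
Step 1:
                   M          G
  init        0.1565     0.4662
  Δ             0.46      -0.46
  eq          0.6165   0.006171
  solve Keq expr → x = -0.23; check Q = 1.0020e-04
Then add 0.03587 M of G.
Step 2:
                   M          G
  init        0.6165    0.04204
  Δ          0.03551   -0.03551
  eq           0.652   0.006527
  solve Keq expr → x = -0.01776; check Q = 1.0020e-04

x = -0.01776 M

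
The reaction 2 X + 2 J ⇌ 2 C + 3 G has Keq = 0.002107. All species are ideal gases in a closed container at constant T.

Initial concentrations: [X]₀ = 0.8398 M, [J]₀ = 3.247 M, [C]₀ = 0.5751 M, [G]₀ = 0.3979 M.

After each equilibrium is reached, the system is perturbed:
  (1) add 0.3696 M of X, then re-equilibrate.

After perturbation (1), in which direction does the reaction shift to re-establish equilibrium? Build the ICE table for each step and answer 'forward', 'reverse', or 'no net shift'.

Direction: forward

Q₀ = 0.002802 vs Keq = 0.002107 ⇒ Q>K, reverse
Step 1:
                   X          J          C          G
  init        0.8398      3.247     0.5751     0.3979
  Δ           0.0157     0.0157    -0.0157   -0.02355
  eq          0.8555      3.263     0.5594     0.3743
  solve Keq expr → x = -0.007851; check Q = 0.002107
Then add 0.3696 M of X.
Step 2:
                   X          J          C          G
  init         1.225      3.263     0.5594     0.3743
  Δ          -0.0427    -0.0427     0.0427    0.06404
  eq           1.182       3.22     0.6021     0.4384
  solve Keq expr → x = 0.02135; check Q = 0.002107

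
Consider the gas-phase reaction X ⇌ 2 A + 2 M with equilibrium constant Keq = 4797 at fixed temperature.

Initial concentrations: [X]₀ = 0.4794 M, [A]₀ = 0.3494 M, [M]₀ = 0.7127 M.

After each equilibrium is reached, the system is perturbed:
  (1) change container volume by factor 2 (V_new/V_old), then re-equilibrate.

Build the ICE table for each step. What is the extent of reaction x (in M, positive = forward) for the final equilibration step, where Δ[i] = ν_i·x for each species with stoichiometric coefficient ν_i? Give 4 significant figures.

Q₀ = 0.1293 vs Keq = 4797 ⇒ Q<K, forward
Step 1:
                   X          A          M
  Initial     0.4794     0.3494     0.7127
  Change     -0.4784     0.9568     0.9568
  Equil   9.9139e-04      1.306       1.67
  solve Keq expr → x = 0.4784; check Q = 4797
Then change container volume by factor 2 (V_new/V_old).
Step 2:
                   X          A          M
  Initial 4.9569e-04     0.6531     0.8348
  Change  -4.3344e-04 8.6688e-04 8.6688e-04
  Equil   6.2255e-05      0.654     0.8356
  solve Keq expr → x = 4.3344e-04; check Q = 4797

x = 4.3344e-04 M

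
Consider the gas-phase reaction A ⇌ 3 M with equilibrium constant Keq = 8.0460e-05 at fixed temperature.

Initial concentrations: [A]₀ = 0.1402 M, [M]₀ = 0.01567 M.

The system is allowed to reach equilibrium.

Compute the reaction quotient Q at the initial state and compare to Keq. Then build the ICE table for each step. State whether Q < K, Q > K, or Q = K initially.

Q₀ = 2.7445e-05; Q < K (proceeds forward)

Q₀ = 2.7445e-05 vs Keq = 8.0460e-05 ⇒ Q<K, forward
Step 1:
                    A           M
  I            0.1402     0.01567
  C         -0.002213    0.006639
  E             0.138     0.02231
  solve Keq expr → x = 0.002213; check Q = 8.0460e-05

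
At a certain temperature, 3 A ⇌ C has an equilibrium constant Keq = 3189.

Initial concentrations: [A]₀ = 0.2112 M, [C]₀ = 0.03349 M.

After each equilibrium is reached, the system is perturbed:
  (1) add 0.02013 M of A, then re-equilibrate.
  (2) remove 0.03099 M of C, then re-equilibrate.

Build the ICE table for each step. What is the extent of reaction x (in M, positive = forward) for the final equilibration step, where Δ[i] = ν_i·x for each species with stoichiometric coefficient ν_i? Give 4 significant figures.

x = 0.00117 M

Q₀ = 3.555 vs Keq = 3189 ⇒ Q<K, forward
Step 1:
                    A           C
  Initial      0.2112     0.03349
  Change      -0.1804     0.06012
  Equil       0.03085     0.09361
  solve Keq expr → x = 0.06012; check Q = 3189
Then add 0.02013 M of A.
Step 2:
                    A           C
  Initial     0.05098     0.09361
  Change     -0.01943    0.006478
  Equil       0.03154      0.1001
  solve Keq expr → x = 0.006478; check Q = 3189
Then remove 0.03099 M of C.
Step 3:
                    A           C
  Initial     0.03154      0.0691
  Change    -0.003509     0.00117
  Equil       0.02803     0.07027
  solve Keq expr → x = 0.00117; check Q = 3189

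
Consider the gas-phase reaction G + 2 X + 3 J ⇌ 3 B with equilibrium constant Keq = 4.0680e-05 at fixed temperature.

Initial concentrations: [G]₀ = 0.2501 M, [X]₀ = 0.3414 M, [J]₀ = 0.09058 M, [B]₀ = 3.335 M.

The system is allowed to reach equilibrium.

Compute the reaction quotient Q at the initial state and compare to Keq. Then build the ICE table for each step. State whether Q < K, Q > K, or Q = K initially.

Q₀ = 1.7122e+06 vs Keq = 4.0680e-05 ⇒ Q>K, reverse
Step 1:
                  G         X         J         B
  I          0.2501    0.3414   0.09058     3.335
  C           1.039     2.079     3.118    -3.118
  E            1.29      2.42     3.209    0.2166
  solve Keq expr → x = -1.039; check Q = 4.0680e-05

Q₀ = 1.7122e+06; Q > K (proceeds reverse)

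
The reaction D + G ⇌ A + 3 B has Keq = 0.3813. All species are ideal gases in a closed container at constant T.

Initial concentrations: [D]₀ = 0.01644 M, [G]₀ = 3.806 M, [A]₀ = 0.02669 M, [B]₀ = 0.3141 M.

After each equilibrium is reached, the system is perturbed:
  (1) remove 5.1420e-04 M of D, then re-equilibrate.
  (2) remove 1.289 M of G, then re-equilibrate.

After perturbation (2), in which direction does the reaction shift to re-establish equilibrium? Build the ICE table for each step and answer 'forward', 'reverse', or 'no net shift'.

Q₀ = 0.01322 vs Keq = 0.3813 ⇒ Q<K, forward
Step 1:
                   D          G          A          B
  I          0.01644      3.806    0.02669     0.3141
  C          -0.0151    -0.0151     0.0151    0.04529
  E         0.001342      3.791    0.04179     0.3594
  solve Keq expr → x = 0.0151; check Q = 0.3813
Then remove 5.1420e-04 M of D.
Step 2:
                   D          G          A          B
  I       8.2781e-04      3.791    0.04179     0.3594
  C       4.8257e-04 4.8257e-04 -4.8257e-04  -0.001448
  E          0.00131      3.791    0.04131     0.3579
  solve Keq expr → x = -4.8257e-04; check Q = 0.3813
Then remove 1.289 M of G.
Step 3:
                   D          G          A          B
  I          0.00131      2.502    0.04131     0.3579
  C       6.1488e-04 6.1488e-04 -6.1488e-04  -0.001845
  E         0.001925      2.503    0.04069     0.3561
  solve Keq expr → x = -6.1488e-04; check Q = 0.3813

Direction: reverse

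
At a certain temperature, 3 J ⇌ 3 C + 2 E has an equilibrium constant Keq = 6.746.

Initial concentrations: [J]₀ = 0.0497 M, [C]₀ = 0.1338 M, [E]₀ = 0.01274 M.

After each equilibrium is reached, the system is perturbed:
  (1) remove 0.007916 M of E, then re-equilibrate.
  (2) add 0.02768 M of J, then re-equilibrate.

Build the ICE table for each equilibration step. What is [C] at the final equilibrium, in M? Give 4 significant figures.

Q₀ = 0.003167 vs Keq = 6.746 ⇒ Q<K, forward
Step 1:
                   J          C          E
  init        0.0497     0.1338    0.01274
  Δ         -0.03919    0.03919    0.02613
  eq         0.01051      0.173    0.03887
  solve Keq expr → x = 0.01306; check Q = 6.746
Then remove 0.007916 M of E.
Step 2:
                   J          C          E
  init       0.01051      0.173    0.03095
  Δ        -0.001252   0.001252 8.3451e-04
  eq        0.009254     0.1742    0.03179
  solve Keq expr → x = 4.1726e-04; check Q = 6.746
Then add 0.02768 M of J.
Step 3:
                   J          C          E
  init       0.03693     0.1742    0.03179
  Δ         -0.02326    0.02326    0.01551
  eq         0.01367     0.1975     0.0473
  solve Keq expr → x = 0.007754; check Q = 6.746

[C]_eq = 0.1975 M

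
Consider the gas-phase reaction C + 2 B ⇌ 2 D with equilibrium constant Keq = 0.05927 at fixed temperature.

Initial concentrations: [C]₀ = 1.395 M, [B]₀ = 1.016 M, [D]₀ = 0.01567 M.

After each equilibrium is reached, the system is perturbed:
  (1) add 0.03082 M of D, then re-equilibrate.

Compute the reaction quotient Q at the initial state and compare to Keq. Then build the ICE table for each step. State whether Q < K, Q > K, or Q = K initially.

Q₀ = 1.7052e-04; Q < K (proceeds forward)

Q₀ = 1.7052e-04 vs Keq = 0.05927 ⇒ Q<K, forward
Step 1:
                    C           B           D
  init          1.395       1.016     0.01567
  Δ           -0.1039     -0.2079      0.2079
  eq            1.291      0.8081      0.2235
  solve Keq expr → x = 0.1039; check Q = 0.05927
Then add 0.03082 M of D.
Step 2:
                    C           B           D
  init          1.291      0.8081      0.2544
  Δ           0.01166     0.02333    -0.02333
  eq            1.303      0.8315       0.231
  solve Keq expr → x = -0.01166; check Q = 0.05927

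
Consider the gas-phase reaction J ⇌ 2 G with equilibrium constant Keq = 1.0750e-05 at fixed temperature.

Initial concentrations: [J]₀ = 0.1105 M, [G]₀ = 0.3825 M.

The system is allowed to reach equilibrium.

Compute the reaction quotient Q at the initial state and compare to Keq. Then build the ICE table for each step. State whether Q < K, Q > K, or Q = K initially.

Q₀ = 1.324; Q > K (proceeds reverse)

Q₀ = 1.324 vs Keq = 1.0750e-05 ⇒ Q>K, reverse
Step 1:
                    J           G
  I            0.1105      0.3825
  C            0.1904     -0.3807
  E            0.3009    0.001798
  solve Keq expr → x = -0.1904; check Q = 1.0750e-05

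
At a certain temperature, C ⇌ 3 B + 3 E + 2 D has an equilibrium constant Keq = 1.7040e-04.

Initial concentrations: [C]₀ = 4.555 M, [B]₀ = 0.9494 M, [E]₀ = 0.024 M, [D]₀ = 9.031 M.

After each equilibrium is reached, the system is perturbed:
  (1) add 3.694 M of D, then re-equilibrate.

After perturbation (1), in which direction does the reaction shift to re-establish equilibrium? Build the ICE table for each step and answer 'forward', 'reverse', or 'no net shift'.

Direction: reverse

Q₀ = 2.1182e-04 vs Keq = 1.7040e-04 ⇒ Q>K, reverse
Step 1:
                  C         B         E         D
  Initial     4.555    0.9494     0.024     9.031
  Change  5.4592e-04 -0.001638 -0.001638 -0.001092
  Equil       4.556    0.9478   0.02236      9.03
  solve Keq expr → x = -5.4592e-04; check Q = 1.7040e-04
Then add 3.694 M of D.
Step 2:
                  C         B         E         D
  Initial     4.556    0.9478   0.02236     12.72
  Change   0.001494 -0.004481 -0.004481 -0.002987
  Equil       4.557    0.9433   0.01788     12.72
  solve Keq expr → x = -0.001494; check Q = 1.7040e-04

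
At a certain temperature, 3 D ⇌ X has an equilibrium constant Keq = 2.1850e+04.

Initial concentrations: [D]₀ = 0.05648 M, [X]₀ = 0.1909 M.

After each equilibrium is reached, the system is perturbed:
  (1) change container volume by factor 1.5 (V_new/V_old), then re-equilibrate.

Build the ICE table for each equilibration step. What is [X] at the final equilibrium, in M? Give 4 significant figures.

Q₀ = 1060 vs Keq = 2.1850e+04 ⇒ Q<K, forward
Step 1:
                   D          X
  I          0.05648     0.1909
  C         -0.03547    0.01182
  E          0.02101     0.2027
  solve Keq expr → x = 0.01182; check Q = 2.1850e+04
Then change container volume by factor 1.5 (V_new/V_old).
Step 2:
                   D          X
  I          0.01401     0.1351
  C         0.004283  -0.001428
  E          0.01829     0.1337
  solve Keq expr → x = -0.001428; check Q = 2.1850e+04

[X]_eq = 0.1337 M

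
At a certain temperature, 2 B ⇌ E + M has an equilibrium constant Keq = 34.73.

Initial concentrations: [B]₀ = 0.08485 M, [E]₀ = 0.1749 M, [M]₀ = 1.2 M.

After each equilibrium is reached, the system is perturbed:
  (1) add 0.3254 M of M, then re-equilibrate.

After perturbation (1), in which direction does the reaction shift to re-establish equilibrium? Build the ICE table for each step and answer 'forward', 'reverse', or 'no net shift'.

Direction: reverse

Q₀ = 29.15 vs Keq = 34.73 ⇒ Q<K, forward
Step 1:
                    B           E           M
  I           0.08485      0.1749         1.2
  C         -0.006311    0.003155    0.003155
  E           0.07854      0.1781       1.203
  solve Keq expr → x = 0.003155; check Q = 34.73
Then add 0.3254 M of M.
Step 2:
                    B           E           M
  I           0.07854      0.1781       1.529
  C          0.008764   -0.004382   -0.004382
  E            0.0873      0.1737       1.524
  solve Keq expr → x = -0.004382; check Q = 34.73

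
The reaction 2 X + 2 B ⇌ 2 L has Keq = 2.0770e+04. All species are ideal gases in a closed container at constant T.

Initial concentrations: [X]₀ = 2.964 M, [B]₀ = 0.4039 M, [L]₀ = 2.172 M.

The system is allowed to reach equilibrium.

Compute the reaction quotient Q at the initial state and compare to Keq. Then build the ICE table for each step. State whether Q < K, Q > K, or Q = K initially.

Q₀ = 3.292 vs Keq = 2.0770e+04 ⇒ Q<K, forward
Step 1:
                  X         B         L
  init        2.964    0.4039     2.172
  Δ          -0.397    -0.397     0.397
  eq          2.567  0.006944     2.569
  solve Keq expr → x = 0.1985; check Q = 2.0770e+04

Q₀ = 3.292; Q < K (proceeds forward)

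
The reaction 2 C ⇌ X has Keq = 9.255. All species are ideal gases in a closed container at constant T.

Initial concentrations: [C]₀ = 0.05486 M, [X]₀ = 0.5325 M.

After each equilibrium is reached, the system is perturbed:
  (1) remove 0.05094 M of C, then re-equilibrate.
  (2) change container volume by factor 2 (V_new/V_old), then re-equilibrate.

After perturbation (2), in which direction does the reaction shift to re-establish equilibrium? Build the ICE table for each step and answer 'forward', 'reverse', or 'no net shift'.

Direction: reverse

Q₀ = 176.9 vs Keq = 9.255 ⇒ Q>K, reverse
Step 1:
                  C         X
  Initial   0.05486    0.5325
  Change     0.1656  -0.08279
  Equil      0.2204    0.4497
  solve Keq expr → x = -0.08279; check Q = 9.255
Then remove 0.05094 M of C.
Step 2:
                  C         X
  Initial    0.1695    0.4497
  Change    0.04532  -0.02266
  Equil      0.2148    0.4271
  solve Keq expr → x = -0.02266; check Q = 9.255
Then change container volume by factor 2 (V_new/V_old).
Step 3:
                  C         X
  Initial    0.1074    0.2135
  Change    0.03764  -0.01882
  Equil       0.145    0.1947
  solve Keq expr → x = -0.01882; check Q = 9.255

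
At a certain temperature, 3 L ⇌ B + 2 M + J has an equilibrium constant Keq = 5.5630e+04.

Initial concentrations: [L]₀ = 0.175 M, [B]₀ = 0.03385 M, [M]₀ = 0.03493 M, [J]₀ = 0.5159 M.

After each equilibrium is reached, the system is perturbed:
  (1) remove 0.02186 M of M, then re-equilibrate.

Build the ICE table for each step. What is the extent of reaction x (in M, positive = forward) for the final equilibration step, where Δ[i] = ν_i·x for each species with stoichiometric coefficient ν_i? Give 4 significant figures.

Q₀ = 0.003976 vs Keq = 5.5630e+04 ⇒ Q<K, forward
Step 1:
                  L         B         M         J
  init        0.175   0.03385   0.03493    0.5159
  Δ         -0.1722   0.05741    0.1148   0.05741
  eq       0.002763   0.09126    0.1498    0.5733
  solve Keq expr → x = 0.05741; check Q = 5.5630e+04
Then remove 0.02186 M of M.
Step 2:
                  L         B         M         J
  init     0.002763   0.09126    0.1279    0.5733
  Δ       -2.7257e-04 9.0857e-05 1.8171e-04 9.0857e-05
  eq        0.00249   0.09135    0.1281    0.5734
  solve Keq expr → x = 9.0857e-05; check Q = 5.5630e+04

x = 9.0857e-05 M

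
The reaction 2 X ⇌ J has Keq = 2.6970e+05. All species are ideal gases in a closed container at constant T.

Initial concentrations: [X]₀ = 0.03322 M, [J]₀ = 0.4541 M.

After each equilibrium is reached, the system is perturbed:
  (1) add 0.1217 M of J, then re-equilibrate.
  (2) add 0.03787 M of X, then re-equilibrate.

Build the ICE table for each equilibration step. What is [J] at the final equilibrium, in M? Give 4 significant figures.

Q₀ = 411.5 vs Keq = 2.6970e+05 ⇒ Q<K, forward
Step 1:
                  X         J
  Initial   0.03322    0.4541
  Change    -0.0319   0.01595
  Equil     0.00132      0.47
  solve Keq expr → x = 0.01595; check Q = 2.6970e+05
Then add 0.1217 M of J.
Step 2:
                  X         J
  Initial   0.00132    0.5917
  Change  1.6098e-04 -8.0488e-05
  Equil    0.001481    0.5917
  solve Keq expr → x = -8.0488e-05; check Q = 2.6970e+05
Then add 0.03787 M of X.
Step 3:
                  X         J
  Initial   0.03935    0.5917
  Change   -0.03785   0.01892
  Equil    0.001505    0.6106
  solve Keq expr → x = 0.01892; check Q = 2.6970e+05

[J]_eq = 0.6106 M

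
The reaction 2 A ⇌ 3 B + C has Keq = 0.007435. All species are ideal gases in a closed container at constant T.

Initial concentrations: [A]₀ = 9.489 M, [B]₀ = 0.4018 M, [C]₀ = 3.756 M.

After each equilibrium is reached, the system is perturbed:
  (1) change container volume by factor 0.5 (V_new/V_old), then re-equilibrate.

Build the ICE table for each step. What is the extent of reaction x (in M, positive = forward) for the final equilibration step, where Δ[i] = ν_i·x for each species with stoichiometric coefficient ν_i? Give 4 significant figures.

x = -0.1336 M

Q₀ = 0.002706 vs Keq = 0.007435 ⇒ Q<K, forward
Step 1:
                    A           B           C
  init          9.489      0.4018       3.756
  Δ           -0.1029      0.1544     0.05146
  eq            9.386      0.5562       3.807
  solve Keq expr → x = 0.05146; check Q = 0.007435
Then change container volume by factor 0.5 (V_new/V_old).
Step 2:
                    A           B           C
  init          18.77       1.112       7.615
  Δ            0.2672     -0.4008     -0.1336
  eq            19.04      0.7115       7.481
  solve Keq expr → x = -0.1336; check Q = 0.007435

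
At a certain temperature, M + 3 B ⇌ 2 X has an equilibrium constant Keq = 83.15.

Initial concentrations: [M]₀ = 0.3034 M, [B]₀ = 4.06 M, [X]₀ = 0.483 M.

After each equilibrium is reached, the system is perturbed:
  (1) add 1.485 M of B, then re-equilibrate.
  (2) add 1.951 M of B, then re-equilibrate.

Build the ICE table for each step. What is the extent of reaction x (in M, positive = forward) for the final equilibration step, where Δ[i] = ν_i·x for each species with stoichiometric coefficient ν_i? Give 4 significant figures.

x = 9.3356e-05 M

Q₀ = 0.01149 vs Keq = 83.15 ⇒ Q<K, forward
Step 1:
                  M         B         X
  Initial    0.3034      4.06     0.483
  Change    -0.3029   -0.9088    0.6059
  Equil   4.5571e-04     3.151     1.089
  solve Keq expr → x = 0.3029; check Q = 83.15
Then add 1.485 M of B.
Step 2:
                  M         B         X
  Initial 4.5571e-04     4.636     1.089
  Change  -3.1236e-04 -9.3709e-04 6.2473e-04
  Equil   1.4335e-04     4.635      1.09
  solve Keq expr → x = 3.1236e-04; check Q = 83.15
Then add 1.951 M of B.
Step 3:
                  M         B         X
  Initial 1.4335e-04     6.586      1.09
  Change  -9.3356e-05 -2.8007e-04 1.8671e-04
  Equil   4.9992e-05     6.586      1.09
  solve Keq expr → x = 9.3356e-05; check Q = 83.15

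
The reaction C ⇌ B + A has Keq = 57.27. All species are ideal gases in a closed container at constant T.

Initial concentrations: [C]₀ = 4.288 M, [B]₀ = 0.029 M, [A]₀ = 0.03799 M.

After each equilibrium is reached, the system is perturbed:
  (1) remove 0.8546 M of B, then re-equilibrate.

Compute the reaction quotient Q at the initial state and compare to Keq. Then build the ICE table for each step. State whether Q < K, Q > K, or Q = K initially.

Q₀ = 2.5693e-04; Q < K (proceeds forward)

Q₀ = 2.5693e-04 vs Keq = 57.27 ⇒ Q<K, forward
Step 1:
                    C           B           A
  I             4.288       0.029     0.03799
  C            -4.003       4.003       4.003
  E            0.2846       4.032       4.041
  solve Keq expr → x = 4.003; check Q = 57.27
Then remove 0.8546 M of B.
Step 2:
                    C           B           A
  I            0.2846       3.178       4.041
  C          -0.05351     0.05351     0.05351
  E             0.231       3.231       4.095
  solve Keq expr → x = 0.05351; check Q = 57.27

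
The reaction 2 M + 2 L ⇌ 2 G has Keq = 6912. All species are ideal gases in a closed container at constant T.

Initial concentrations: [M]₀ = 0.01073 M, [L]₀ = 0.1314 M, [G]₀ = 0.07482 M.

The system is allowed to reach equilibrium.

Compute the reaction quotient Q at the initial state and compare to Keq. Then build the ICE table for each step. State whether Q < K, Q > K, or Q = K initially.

Q₀ = 2816; Q < K (proceeds forward)

Q₀ = 2816 vs Keq = 6912 ⇒ Q<K, forward
Step 1:
                   M          L          G
  Initial    0.01073     0.1314    0.07482
  Change   -0.003382  -0.003382   0.003382
  Equil     0.007348      0.128     0.0782
  solve Keq expr → x = 0.001691; check Q = 6912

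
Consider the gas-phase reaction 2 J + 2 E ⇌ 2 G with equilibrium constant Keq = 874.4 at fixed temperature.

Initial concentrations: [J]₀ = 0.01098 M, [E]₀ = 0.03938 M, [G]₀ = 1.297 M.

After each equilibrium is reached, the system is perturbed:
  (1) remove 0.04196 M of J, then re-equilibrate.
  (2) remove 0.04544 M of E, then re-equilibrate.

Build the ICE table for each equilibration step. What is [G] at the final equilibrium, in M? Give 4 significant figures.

Q₀ = 8.9975e+06 vs Keq = 874.4 ⇒ Q>K, reverse
Step 1:
                   J          E          G
  init       0.01098    0.03938      1.297
  Δ           0.1705     0.1705    -0.1705
  eq          0.1815     0.2099      1.126
  solve Keq expr → x = -0.08526; check Q = 874.4
Then remove 0.04196 M of J.
Step 2:
                   J          E          G
  init        0.1395     0.2099      1.126
  Δ          0.02175    0.02175   -0.02175
  eq          0.1613     0.2316      1.105
  solve Keq expr → x = -0.01087; check Q = 874.4
Then remove 0.04544 M of E.
Step 3:
                   J          E          G
  init        0.1613     0.1862      1.105
  Δ          0.01834    0.01834   -0.01834
  eq          0.1796     0.2045      1.086
  solve Keq expr → x = -0.009169; check Q = 874.4

[G]_eq = 1.086 M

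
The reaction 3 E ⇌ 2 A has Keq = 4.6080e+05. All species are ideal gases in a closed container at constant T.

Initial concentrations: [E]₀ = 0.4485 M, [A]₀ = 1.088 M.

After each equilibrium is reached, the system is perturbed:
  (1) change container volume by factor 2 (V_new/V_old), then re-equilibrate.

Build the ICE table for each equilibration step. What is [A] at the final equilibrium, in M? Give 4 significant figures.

[A]_eq = 0.6868 M

Q₀ = 13.12 vs Keq = 4.6080e+05 ⇒ Q<K, forward
Step 1:
                   E          A
  I           0.4485      1.088
  C          -0.4325     0.2883
  E          0.01602      1.376
  solve Keq expr → x = 0.1442; check Q = 4.6080e+05
Then change container volume by factor 2 (V_new/V_old).
Step 2:
                   E          A
  I          0.00801     0.6882
  C         0.002068  -0.001379
  E          0.01008     0.6868
  solve Keq expr → x = -6.8946e-04; check Q = 4.6080e+05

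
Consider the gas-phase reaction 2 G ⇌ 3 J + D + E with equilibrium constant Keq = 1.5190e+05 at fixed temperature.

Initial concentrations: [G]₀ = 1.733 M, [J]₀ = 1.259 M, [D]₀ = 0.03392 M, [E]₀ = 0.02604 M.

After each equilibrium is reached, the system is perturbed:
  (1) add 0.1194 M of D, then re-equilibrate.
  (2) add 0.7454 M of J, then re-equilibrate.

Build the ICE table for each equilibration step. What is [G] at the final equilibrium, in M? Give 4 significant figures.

Q₀ = 5.8692e-04 vs Keq = 1.5190e+05 ⇒ Q<K, forward
Step 1:
                   G          J          D          E
  Initial      1.733      1.259    0.03392    0.02604
  Change      -1.716      2.574      0.858      0.858
  Equil       0.0171      3.833     0.8919      0.884
  solve Keq expr → x = 0.858; check Q = 1.5190e+05
Then add 0.1194 M of D.
Step 2:
                   G          J          D          E
  Initial     0.0171      3.833      1.011      0.884
  Change    0.001086  -0.001629 -5.4316e-04 -5.4316e-04
  Equil      0.01818      3.831      1.011     0.8834
  solve Keq expr → x = -5.4316e-04; check Q = 1.5190e+05
Then add 0.7454 M of J.
Step 3:
                   G          J          D          E
  Initial    0.01818      4.577      1.011     0.8834
  Change    0.005425  -0.008138  -0.002713  -0.002713
  Equil      0.02361      4.568      1.008     0.8807
  solve Keq expr → x = -0.002713; check Q = 1.5190e+05

[G]_eq = 0.02361 M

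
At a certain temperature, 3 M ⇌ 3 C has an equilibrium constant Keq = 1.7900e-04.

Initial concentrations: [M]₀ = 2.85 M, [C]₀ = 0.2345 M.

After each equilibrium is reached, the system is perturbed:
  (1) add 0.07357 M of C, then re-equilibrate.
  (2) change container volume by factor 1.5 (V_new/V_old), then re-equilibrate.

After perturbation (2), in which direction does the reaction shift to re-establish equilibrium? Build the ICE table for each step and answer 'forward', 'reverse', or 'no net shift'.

Direction: no net shift

Q₀ = 5.5705e-04 vs Keq = 1.7900e-04 ⇒ Q>K, reverse
Step 1:
                  M         C
  Initial      2.85    0.2345
  Change    0.06994  -0.06994
  Equil        2.92    0.1646
  solve Keq expr → x = -0.02331; check Q = 1.7900e-04
Then add 0.07357 M of C.
Step 2:
                  M         C
  Initial      2.92    0.2381
  Change    0.06964  -0.06964
  Equil        2.99    0.1685
  solve Keq expr → x = -0.02321; check Q = 1.7900e-04
Then change container volume by factor 1.5 (V_new/V_old).
Step 3:
                  M         C
  Initial     1.993    0.1123
  Change          0         0
  Equil       1.993    0.1123
  solve Keq expr → x = 0; check Q = 1.7900e-04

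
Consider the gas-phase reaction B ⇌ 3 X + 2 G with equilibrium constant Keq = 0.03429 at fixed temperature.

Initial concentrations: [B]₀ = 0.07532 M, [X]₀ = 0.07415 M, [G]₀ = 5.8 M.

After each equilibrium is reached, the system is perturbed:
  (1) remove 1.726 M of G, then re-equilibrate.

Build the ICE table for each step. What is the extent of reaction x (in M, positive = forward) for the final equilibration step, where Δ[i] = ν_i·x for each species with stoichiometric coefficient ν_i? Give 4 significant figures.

x = 0.003653 M

Q₀ = 0.1821 vs Keq = 0.03429 ⇒ Q>K, reverse
Step 1:
                   B          X          G
  Initial    0.07532    0.07415        5.8
  Change    0.009919   -0.02976   -0.01984
  Equil      0.08524    0.04439       5.78
  solve Keq expr → x = -0.009919; check Q = 0.03429
Then remove 1.726 M of G.
Step 2:
                   B          X          G
  Initial    0.08524    0.04439      4.054
  Change   -0.003653    0.01096   0.007307
  Equil      0.08159    0.05535      4.061
  solve Keq expr → x = 0.003653; check Q = 0.03429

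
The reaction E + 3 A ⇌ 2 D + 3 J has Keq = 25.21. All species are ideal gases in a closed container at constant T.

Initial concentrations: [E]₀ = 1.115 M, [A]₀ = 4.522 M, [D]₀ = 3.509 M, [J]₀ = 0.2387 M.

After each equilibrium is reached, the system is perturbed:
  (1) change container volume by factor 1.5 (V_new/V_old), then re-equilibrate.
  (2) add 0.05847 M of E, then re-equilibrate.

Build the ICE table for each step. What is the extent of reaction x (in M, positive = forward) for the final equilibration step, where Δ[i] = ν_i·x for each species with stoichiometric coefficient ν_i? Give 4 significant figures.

Q₀ = 0.001624 vs Keq = 25.21 ⇒ Q<K, forward
Step 1:
                   E          A          D          J
  Initial      1.115      4.522      3.509     0.2387
  Change     -0.6315     -1.895      1.263      1.895
  Equil       0.4835      2.627      4.772      2.133
  solve Keq expr → x = 0.6315; check Q = 25.21
Then change container volume by factor 1.5 (V_new/V_old).
Step 2:
                   E          A          D          J
  Initial     0.3223      1.752      3.181      1.422
  Change    -0.02551   -0.07652    0.05101    0.07652
  Equil       0.2968      1.675      3.232      1.499
  solve Keq expr → x = 0.02551; check Q = 25.21
Then add 0.05847 M of E.
Step 3:
                   E          A          D          J
  Initial     0.3553      1.675      3.232      1.499
  Change    -0.01163   -0.03489    0.02326    0.03489
  Equil       0.3437       1.64      3.256      1.534
  solve Keq expr → x = 0.01163; check Q = 25.21

x = 0.01163 M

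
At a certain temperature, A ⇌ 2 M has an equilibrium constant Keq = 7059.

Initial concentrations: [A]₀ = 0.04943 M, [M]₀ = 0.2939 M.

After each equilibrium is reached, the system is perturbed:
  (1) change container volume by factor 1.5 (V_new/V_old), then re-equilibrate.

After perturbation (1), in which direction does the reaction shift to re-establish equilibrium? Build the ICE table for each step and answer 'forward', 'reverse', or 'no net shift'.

Q₀ = 1.747 vs Keq = 7059 ⇒ Q<K, forward
Step 1:
                   A          M
  I          0.04943     0.2939
  C         -0.04941    0.09882
  E       2.1848e-05     0.3927
  solve Keq expr → x = 0.04941; check Q = 7059
Then change container volume by factor 1.5 (V_new/V_old).
Step 2:
                   A          M
  I       1.4565e-05     0.2618
  C       -4.8544e-06 9.7088e-06
  E       9.7110e-06     0.2618
  solve Keq expr → x = 4.8544e-06; check Q = 7059

Direction: forward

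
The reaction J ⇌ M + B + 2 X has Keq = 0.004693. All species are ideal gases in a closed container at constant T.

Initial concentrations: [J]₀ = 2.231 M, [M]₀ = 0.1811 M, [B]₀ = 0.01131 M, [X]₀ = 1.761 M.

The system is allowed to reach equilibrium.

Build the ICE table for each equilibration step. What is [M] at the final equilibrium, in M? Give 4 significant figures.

[M]_eq = 0.1875 M

Q₀ = 0.002847 vs Keq = 0.004693 ⇒ Q<K, forward
Step 1:
                    J           M           B           X
  Initial       2.231      0.1811     0.01131       1.761
  Change    -0.006388    0.006388    0.006388     0.01278
  Equil         2.225      0.1875      0.0177       1.774
  solve Keq expr → x = 0.006388; check Q = 0.004693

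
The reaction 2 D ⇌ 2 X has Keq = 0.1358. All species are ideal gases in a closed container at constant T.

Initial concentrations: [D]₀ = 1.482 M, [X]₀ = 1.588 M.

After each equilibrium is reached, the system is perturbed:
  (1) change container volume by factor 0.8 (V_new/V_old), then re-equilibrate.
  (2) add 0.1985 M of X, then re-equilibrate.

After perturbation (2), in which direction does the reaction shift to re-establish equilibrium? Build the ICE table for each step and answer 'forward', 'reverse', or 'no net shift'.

Direction: reverse

Q₀ = 1.148 vs Keq = 0.1358 ⇒ Q>K, reverse
Step 1:
                    D           X
  I             1.482       1.588
  C            0.7613     -0.7613
  E             2.243      0.8267
  solve Keq expr → x = -0.3807; check Q = 0.1358
Then change container volume by factor 0.8 (V_new/V_old).
Step 2:
                    D           X
  I             2.804       1.033
  C                 0           0
  E             2.804       1.033
  solve Keq expr → x = 0; check Q = 0.1358
Then add 0.1985 M of X.
Step 3:
                    D           X
  I             2.804       1.232
  C             0.145      -0.145
  E             2.949       1.087
  solve Keq expr → x = -0.07252; check Q = 0.1358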